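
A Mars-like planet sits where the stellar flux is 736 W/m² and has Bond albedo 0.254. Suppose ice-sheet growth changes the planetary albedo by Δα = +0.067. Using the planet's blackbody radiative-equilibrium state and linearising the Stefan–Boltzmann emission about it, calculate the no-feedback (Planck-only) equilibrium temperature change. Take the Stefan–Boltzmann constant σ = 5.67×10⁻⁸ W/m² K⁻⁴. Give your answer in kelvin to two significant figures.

-5.0 K

Unperturbed T_e = [736.0·(1−0.254)/(4σ)]^¼ = 221.8 K.
ΔF = −(S/4)Δα = −(736.0/4)×(+0.067) = -12.33 W/m².
Planck response: λ_P = 4σT_e³ = 4·5.67×10⁻⁸·(221.8)³ = 2.475 W/m²/K.
ΔT₀ = ΔF/λ_P = -12.33/2.475 = -4.98 K.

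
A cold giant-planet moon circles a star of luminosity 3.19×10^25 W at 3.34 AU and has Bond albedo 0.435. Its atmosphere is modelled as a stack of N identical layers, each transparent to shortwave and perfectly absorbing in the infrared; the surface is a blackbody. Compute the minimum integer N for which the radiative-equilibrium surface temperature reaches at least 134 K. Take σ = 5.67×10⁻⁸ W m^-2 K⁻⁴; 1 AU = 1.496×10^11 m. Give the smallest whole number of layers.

d = 3.34 × 1.496×10^11 m = 4.997×10^11 m.
S = L/(4πd²) = 10.17 W m^-2.
Top-of-atmosphere balance: σT_e⁴ = S(1−α)/4 = 1.436 W m^-2 → T_e = 70.94 K.
T_s = (N+1)^(1/4)·T_e ≥ 134 K requires N+1 ≥ (T_s/T_e)⁴ = (134/70.94)⁴ = 12.729.
Rounding up, N = 12.

12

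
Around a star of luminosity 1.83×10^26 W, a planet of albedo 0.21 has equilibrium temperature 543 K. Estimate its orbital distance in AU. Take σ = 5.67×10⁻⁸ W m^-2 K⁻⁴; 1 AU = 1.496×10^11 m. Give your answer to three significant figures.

0.161 AU

Energy balance gives S = 4σT⁴/(1−α) = 24960 W m^-2.
Then d = [L/(4πS)]^(1/2) = 2.416×10^10 m, i.e. 0.1615 AU.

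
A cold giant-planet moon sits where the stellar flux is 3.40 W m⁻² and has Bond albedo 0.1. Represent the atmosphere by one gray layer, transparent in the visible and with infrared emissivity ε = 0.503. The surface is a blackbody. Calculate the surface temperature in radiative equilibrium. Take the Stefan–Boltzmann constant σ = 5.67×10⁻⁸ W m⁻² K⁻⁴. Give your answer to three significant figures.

At the top of the atmosphere, σT_e⁴ = S(1−α)/4 = 0.7650 W m⁻², giving T_e = 60.61 K.
For a single slab of emissivity ε, T_s⁴ = 2T_e⁴/(2−ε); thus T_s = 60.61·(1.336)^(1/4) = 65.16 K.

65.2 kelvin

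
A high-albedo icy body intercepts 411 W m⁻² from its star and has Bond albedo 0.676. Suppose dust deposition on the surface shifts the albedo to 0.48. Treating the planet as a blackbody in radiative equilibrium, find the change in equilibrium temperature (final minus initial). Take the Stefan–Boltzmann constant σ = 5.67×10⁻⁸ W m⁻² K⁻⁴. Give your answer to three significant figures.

19.5 K

Before: T₁ = [411.0·0.324/(4σ)]^(1/4) = 155.7 K.
With α = 0.48, T₂ = 175.2 K.
ΔT = T₂ − T₁ = 19.54 K.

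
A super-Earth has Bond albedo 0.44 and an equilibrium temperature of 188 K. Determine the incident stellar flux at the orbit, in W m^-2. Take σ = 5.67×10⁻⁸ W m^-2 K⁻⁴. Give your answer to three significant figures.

506 W m^-2

From S(1−α)/4 = σT⁴: S = 4σT⁴/(1−α).
σT⁴ = 5.67×10⁻⁸·(188)⁴ = 70.83 W m^-2.
So S = 4×70.83/(1−0.44) = 505.9 W m^-2.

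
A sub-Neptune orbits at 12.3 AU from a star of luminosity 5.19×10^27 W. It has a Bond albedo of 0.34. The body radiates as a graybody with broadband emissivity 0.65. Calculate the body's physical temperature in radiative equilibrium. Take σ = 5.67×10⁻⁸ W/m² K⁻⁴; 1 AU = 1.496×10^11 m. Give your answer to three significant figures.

Orbital distance: d = 12.3 AU = 1.840×10^12 m.
Spreading L over a sphere of radius d: S = 5.19×10^27/(4π·1.84×10^12²) = 122.0 W/m².
The planet absorbs (1−α)S over its disc πR² and re-emits over 4πR², so the mean absorbed flux is (1−0.34)·122.0/4 = 20.13 W/m².
Equating to εσT⁴ with ε = 0.65: T = (20.13/0.65σ)^(1/4) = 152.9 K.

153 K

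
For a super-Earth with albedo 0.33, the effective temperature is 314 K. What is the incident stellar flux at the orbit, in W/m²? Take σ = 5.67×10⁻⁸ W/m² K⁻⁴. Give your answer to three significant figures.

Invert the energy balance for S: S = 4σT⁴/(1−α).
σT⁴ = 5.67×10⁻⁸·(314)⁴ = 551.2 W/m².
S = 4·551.2/0.67 = 3291 W/m².

3290 W/m²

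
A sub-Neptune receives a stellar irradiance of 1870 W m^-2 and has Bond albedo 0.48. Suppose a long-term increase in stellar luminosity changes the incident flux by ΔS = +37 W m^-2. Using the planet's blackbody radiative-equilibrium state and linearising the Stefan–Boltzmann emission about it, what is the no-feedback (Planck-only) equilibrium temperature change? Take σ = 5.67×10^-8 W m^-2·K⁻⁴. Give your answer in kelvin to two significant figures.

The baseline emission temperature is T_e = 255.9 K.
Only a fraction (1−α) is absorbed and it's spread over 4πR², so ΔF = (1−α)ΔS/4 = 4.810 W m^-2.
The Planck feedback parameter is 4σT_e³ = 3.800 W m^-2/K.
Hence the no-feedback warming is ΔF/(4σT_e³) = 1.27 K.

1.3 kelvin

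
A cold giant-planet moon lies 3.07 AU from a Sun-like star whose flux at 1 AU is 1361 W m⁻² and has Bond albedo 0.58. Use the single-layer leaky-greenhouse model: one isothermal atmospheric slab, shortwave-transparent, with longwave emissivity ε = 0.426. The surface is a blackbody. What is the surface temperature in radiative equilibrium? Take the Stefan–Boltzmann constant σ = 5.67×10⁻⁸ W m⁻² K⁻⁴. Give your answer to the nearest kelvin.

Irradiance scales as 1/d², so S = 1361 W m⁻² × (1/3.07)² = 144.4 W m⁻².
Effective emission temperature (TOA balance): σT_e⁴ = S(1−α)/4 = 15.16 W m⁻² → T_e = 127.9 K.
The surface balance (absorbed SW + ε·downward IR = σT_s⁴) with T_a⁴ = T_s⁴/2 reduces to T_s = T_e·[2/(2−ε)]^¼ = 135.8 K.

136 kelvin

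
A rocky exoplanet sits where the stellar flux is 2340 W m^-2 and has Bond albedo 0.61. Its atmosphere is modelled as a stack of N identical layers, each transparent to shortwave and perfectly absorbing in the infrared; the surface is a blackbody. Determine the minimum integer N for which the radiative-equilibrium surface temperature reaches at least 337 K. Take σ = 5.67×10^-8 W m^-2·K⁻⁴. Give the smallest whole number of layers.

The effective emission temperature is T_e = [S(1−α)/(4σ)]^¼ = 251.9 K.
Need (N+1)T_e⁴ ≥ T_s⁴, i.e. N+1 ≥ (337/251.9)⁴ = 3.205.
So N ≥ 2.205; the smallest integer is N = 3.

3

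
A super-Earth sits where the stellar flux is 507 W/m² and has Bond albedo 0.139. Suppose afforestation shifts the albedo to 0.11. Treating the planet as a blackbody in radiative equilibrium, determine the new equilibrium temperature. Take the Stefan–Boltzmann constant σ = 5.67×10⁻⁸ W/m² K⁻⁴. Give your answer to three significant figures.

With the new albedo, S(1−α₂)/4 = 112.8 W/m², so T₂ = 211.2 K.

211 K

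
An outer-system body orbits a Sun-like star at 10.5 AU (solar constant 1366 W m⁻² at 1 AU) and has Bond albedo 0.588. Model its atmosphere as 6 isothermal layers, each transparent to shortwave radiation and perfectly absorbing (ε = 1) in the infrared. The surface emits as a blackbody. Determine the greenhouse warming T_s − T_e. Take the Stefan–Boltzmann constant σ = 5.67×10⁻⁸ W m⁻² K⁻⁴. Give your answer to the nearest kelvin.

43 K

Irradiance scales as 1/d², so S = 1366 W m⁻² × (1/10.5)² = 12.39 W m⁻².
Top-of-atmosphere balance: σT_e⁴ = S(1−α)/4 = 1.276 W m⁻² → T_e = 68.88 K.
Surface: T_s = (7)^¼·T_e = 112.0 K.
Warming: T_s − T_e = 43.16 K.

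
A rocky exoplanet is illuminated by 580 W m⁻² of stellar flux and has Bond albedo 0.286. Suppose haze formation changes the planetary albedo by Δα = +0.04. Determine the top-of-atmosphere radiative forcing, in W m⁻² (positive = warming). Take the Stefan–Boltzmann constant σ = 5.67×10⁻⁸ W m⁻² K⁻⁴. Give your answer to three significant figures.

-5.80 W m⁻²

The change in absorbed flux is Δ[S(1−α)/4] = −SΔα/4 = -5.800 W m⁻².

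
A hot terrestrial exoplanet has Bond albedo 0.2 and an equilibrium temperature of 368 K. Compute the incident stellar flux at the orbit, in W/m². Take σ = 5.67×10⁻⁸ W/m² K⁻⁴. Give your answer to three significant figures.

5200 W/m²

From S(1−α)/4 = σT⁴: S = 4σT⁴/(1−α).
The emitted flux is σT⁴ = 1040 W/m².
S = 4·1040/0.8 = 5199 W/m².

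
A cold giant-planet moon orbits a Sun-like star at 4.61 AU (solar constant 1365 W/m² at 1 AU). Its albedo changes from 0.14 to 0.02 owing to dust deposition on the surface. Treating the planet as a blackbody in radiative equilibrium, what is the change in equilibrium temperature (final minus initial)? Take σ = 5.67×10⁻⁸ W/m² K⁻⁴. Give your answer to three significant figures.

4.15 K

Flux at the orbit: S = 1365/(4.61)² = 64.23 W/m².
With α = 0.14, T₁ = 124.9 K.
Final:   T₂ = [S(1−0.02)/(4σ)]^(1/4) = 129.1 K.
Change: 129.1 − 124.9 = 4.147 K.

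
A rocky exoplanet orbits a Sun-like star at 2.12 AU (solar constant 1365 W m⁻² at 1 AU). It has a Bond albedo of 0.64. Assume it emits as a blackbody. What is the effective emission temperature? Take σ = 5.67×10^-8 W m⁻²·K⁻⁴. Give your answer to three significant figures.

By the inverse-square law, S = 1365/2.12² = 303.7 W m⁻².
The planet absorbs (1−α)S over its disc πR² and re-emits over 4πR², so the mean absorbed flux is (1−0.64)·303.7/4 = 27.33 W m⁻².
In equilibrium σT⁴ equals this, so T = 148.2 K.

148 kelvin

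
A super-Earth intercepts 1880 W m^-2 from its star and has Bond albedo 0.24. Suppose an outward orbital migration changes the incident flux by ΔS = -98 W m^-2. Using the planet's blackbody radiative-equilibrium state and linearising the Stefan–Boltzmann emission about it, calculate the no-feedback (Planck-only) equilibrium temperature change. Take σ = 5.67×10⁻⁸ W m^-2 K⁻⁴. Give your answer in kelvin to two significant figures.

-3.7 kelvin

The baseline emission temperature is T_e = 281.7 K.
ΔF = Δ[S(1−α)]/4 = (1−0.24)·-98/4 = -18.62 W m^-2.
The Planck feedback parameter is 4σT_e³ = 5.072 W m^-2/K.
So ΔT₀ = -18.62/5.072 = -3.67 K.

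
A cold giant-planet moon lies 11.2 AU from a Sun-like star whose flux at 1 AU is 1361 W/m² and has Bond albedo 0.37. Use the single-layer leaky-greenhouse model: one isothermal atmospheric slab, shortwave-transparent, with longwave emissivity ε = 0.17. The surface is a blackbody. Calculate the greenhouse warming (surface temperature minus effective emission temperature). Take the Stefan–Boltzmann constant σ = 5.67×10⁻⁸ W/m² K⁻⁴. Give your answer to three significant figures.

By the inverse-square law, S = 1361/11.2² = 10.85 W/m².
At the top of the atmosphere, σT_e⁴ = S(1−α)/4 = 1.709 W/m², giving T_e = 74.09 K.
The surface balance (absorbed SW + ε·downward IR = σT_s⁴) with T_a⁴ = T_s⁴/2 reduces to T_s = T_e·[2/(2−ε)]^¼ = 75.76 K.
The atmosphere warms the surface by 1.664 K.

1.66 K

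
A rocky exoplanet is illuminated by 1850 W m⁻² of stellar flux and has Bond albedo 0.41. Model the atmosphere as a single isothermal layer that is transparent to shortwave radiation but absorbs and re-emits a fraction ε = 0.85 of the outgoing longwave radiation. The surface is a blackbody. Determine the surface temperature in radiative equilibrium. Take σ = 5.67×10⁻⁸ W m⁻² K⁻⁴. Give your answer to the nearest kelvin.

Effective emission temperature (TOA balance): σT_e⁴ = S(1−α)/4 = 272.9 W m⁻² → T_e = 263.4 K.
The surface balance (absorbed SW + ε·downward IR = σT_s⁴) with T_a⁴ = T_s⁴/2 reduces to T_s = T_e·[2/(2−ε)]^¼ = 302.5 K.

302 kelvin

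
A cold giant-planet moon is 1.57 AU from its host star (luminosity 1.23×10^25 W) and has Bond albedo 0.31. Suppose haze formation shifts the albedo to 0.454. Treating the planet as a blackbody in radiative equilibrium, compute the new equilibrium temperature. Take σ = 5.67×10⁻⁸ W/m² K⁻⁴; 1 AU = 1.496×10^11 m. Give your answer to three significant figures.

d = 1.57 × 1.496×10^11 m = 2.349×10^11 m.
Flux at the orbit: S = L/(4πd²) = 1.23×10^25/(4π·(2.35×10^11)²) = 17.74 W/m².
New equilibrium: T₂ = [(1−0.454)·17.74/(4σ)]^(1/4) = 80.84 K.

80.8 kelvin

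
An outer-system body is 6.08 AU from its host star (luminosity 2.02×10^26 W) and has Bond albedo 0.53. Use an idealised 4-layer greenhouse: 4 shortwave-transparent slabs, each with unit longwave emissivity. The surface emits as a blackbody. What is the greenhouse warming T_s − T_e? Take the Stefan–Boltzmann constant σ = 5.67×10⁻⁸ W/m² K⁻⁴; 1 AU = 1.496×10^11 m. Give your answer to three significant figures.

d = 6.08 × 1.496×10^11 m = 9.096×10^11 m.
Flux at the orbit: S = L/(4πd²) = 2.02×10^26/(4π·(9.10×10^11)²) = 19.43 W/m².
Top-of-atmosphere balance: σT_e⁴ = S(1−α)/4 = 2.283 W/m² → T_e = 79.66 K.
Surface: T_s = (5)^¼·T_e = 119.1 K.
So the greenhouse effect raises the surface by 119.1 − 79.66 = 39.46 K.

39.5 kelvin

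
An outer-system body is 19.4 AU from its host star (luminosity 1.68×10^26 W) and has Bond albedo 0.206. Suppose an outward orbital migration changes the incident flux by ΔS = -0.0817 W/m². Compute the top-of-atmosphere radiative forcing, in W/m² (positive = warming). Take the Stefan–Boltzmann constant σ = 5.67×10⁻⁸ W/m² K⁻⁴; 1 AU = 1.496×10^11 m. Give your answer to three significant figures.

-0.0162 W/m²

d = 19.4 × 1.496×10^11 m = 2.902×10^12 m.
S = L/(4πd²) = 1.587 W/m².
ΔF = Δ[S(1−α)]/4 = (1−0.206)·-0.0817/4 = -0.01622 W/m².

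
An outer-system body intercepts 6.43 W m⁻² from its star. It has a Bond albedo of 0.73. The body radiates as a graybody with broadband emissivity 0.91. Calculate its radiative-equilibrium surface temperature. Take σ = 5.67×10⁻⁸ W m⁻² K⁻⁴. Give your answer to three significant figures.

Averaging over the sphere, the absorbed flux is S(1−α)/4 = 0.4340 W m⁻².
Radiative balance εσT⁴ = 0.4340 gives T = [0.4340/(0.91·σ)]^(1/4) = 53.85 K.

53.9 kelvin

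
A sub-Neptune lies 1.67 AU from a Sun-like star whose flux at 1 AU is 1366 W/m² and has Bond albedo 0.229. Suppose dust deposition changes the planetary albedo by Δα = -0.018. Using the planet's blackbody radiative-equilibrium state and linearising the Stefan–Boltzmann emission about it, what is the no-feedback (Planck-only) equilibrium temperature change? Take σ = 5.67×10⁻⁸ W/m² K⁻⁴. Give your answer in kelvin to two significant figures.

1.2 K

By the inverse-square law, S = 1366/1.67² = 489.8 W/m².
Unperturbed T_e = [489.8·(1−0.229)/(4σ)]^¼ = 202.0 K.
ΔF = −(S/4)Δα = −(489.8/4)×(-0.018) = 2.204 W/m².
Linearising σT⁴ gives d(σT⁴)/dT = 4σT_e³ = 1.869 W/m² per K.
ΔT₀ = ΔF/λ_P = 2.204/1.869 = 1.18 K.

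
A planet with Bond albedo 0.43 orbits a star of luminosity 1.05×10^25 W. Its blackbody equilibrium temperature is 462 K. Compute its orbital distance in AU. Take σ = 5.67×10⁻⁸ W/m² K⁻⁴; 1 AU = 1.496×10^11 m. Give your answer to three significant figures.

0.0454 AU

The flux needed for this T is 4σT⁴/(1−0.43) = 18130 W/m².
From L = 4πd²S, d = √(1.05×10^25/(4π·18130)) = 6.789×10^9 m = 0.04538 AU.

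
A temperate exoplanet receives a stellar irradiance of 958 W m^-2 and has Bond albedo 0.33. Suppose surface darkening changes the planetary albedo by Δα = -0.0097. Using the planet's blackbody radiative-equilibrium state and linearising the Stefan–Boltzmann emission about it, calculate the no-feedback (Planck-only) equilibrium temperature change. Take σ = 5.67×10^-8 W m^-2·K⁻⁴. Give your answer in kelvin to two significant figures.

Reference equilibrium: T_e = [S(1−α)/(4σ)]^(1/4) = 230.6 K.
The change in absorbed flux is Δ[S(1−α)/4] = −SΔα/4 = 2.323 W m^-2.
Linearising σT⁴ gives d(σT⁴)/dT = 4σT_e³ = 2.783 W m^-2 per K.
ΔT₀ = ΔF/λ_P = 2.323/2.783 = 0.835 K.

0.83 kelvin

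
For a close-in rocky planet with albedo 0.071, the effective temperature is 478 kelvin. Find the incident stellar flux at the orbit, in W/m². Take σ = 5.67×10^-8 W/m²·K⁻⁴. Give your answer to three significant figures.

12700 W/m²

From S(1−α)/4 = σT⁴: S = 4σT⁴/(1−α).
The emitted flux is σT⁴ = 2960 W/m².
So S = 4×2960/(1−0.071) = 12740 W/m².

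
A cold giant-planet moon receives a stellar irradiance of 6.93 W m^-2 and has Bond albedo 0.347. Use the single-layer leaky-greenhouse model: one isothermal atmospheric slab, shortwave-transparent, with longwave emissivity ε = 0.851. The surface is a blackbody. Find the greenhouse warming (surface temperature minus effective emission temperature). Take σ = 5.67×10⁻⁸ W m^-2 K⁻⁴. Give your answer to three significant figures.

Effective emission temperature (TOA balance): σT_e⁴ = S(1−α)/4 = 1.131 W m^-2 → T_e = 66.83 K.
For a single slab of emissivity ε, T_s⁴ = 2T_e⁴/(2−ε); thus T_s = 66.83·(1.741)^(1/4) = 76.77 K.
The atmosphere warms the surface by 9.933 K.

9.93 K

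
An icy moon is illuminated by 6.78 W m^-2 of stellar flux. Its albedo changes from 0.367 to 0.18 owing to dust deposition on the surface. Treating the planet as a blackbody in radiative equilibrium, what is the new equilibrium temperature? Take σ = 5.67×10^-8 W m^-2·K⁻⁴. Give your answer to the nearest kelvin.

New equilibrium: T₂ = [(1−0.18)·6.780/(4σ)]^(1/4) = 70.36 K.

70 K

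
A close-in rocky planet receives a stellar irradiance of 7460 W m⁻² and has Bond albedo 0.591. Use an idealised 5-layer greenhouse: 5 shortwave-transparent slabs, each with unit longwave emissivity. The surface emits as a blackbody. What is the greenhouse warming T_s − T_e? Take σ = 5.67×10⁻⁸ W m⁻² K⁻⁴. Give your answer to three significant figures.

The effective emission temperature is T_e = [S(1−α)/(4σ)]^¼ = 340.6 K.
Surface: T_s = (6)^¼·T_e = 533.0 K.
Warming: T_s − T_e = 192.5 K.

192 K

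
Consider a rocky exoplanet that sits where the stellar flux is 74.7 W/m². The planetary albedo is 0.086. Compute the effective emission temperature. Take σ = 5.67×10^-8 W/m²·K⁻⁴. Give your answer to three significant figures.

132 K

The planet absorbs (1−α)S over its disc πR² and re-emits over 4πR², so the mean absorbed flux is (1−0.086)·74.70/4 = 17.07 W/m².
In equilibrium σT⁴ equals this, so T = 131.7 K.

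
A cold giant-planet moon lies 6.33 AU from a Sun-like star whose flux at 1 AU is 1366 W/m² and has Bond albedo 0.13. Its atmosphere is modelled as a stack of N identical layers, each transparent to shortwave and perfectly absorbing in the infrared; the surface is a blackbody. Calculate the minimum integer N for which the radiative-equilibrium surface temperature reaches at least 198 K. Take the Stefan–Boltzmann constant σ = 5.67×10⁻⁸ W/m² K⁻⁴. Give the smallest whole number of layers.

11

Flux at the orbit: S = 1366/(6.33)² = 34.09 W/m².
OLR = S(1−α)/4 = 7.415 W/m²; the top layer radiates at T_e = 106.9 K.
Since T_s⁴ = (N+1)T_e⁴, we need N ≥ (T_s/T_e)⁴ − 1 = 10.753.
Rounding up, N = 11.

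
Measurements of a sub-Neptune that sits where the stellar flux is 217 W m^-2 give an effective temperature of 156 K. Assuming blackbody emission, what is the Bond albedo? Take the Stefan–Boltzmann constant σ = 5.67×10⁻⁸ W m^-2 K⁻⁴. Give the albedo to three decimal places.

From σT⁴ = S(1−α)/4 we invert for α: 1−α = 4σT⁴/S.
4σT⁴ = 4·5.67×10⁻⁸·(156)⁴ = 134.3 W m^-2.
Hence α = 1 − 134.3/217.0 = 0.3810.

0.381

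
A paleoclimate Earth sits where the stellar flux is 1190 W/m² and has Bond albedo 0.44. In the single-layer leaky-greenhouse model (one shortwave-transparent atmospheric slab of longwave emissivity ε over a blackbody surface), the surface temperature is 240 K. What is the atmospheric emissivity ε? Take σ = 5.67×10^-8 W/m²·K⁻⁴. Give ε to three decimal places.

0.229

Effective temperature: T_e = [S(1−α)/(4σ)]^(1/4) = 232.8 K.
T_s⁴ = T_e⁴·2/(2−ε) → ε = 2 − 2(T_e/T_s)⁴ = 2 − 2·(232.8/240)⁴ = 0.2288.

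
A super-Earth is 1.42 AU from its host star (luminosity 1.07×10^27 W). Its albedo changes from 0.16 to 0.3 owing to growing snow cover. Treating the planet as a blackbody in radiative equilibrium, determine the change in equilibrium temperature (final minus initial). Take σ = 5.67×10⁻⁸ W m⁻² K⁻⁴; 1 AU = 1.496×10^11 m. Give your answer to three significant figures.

-12.9 kelvin

Orbital distance: d = 1.42 AU = 2.124×10^11 m.
Spreading L over a sphere of radius d: S = 1.07×10^27/(4π·2.12×10^11²) = 1887 W m⁻².
With α = 0.16, T₁ = 289.1 K.
Final:   T₂ = [S(1−0.3)/(4σ)]^(1/4) = 276.2 K.
Change: 276.2 − 289.1 = -12.88 K.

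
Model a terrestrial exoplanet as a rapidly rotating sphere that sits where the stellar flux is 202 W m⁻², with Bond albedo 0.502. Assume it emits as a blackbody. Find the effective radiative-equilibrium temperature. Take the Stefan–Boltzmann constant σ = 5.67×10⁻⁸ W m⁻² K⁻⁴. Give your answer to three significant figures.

Absorbed flux (global mean): S(1−α)/4 = 202.0·0.498/4 = 25.15 W m⁻².
In equilibrium σT⁴ equals this, so T = 145.1 K.

145 K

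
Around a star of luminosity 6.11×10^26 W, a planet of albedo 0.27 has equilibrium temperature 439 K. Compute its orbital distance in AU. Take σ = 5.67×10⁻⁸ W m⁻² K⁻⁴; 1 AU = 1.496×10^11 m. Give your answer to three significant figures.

The flux needed for this T is 4σT⁴/(1−0.27) = 11540 W m⁻².
Then d = [L/(4πS)]^(1/2) = 6.491×10^10 m, i.e. 0.4339 AU.

0.434 AU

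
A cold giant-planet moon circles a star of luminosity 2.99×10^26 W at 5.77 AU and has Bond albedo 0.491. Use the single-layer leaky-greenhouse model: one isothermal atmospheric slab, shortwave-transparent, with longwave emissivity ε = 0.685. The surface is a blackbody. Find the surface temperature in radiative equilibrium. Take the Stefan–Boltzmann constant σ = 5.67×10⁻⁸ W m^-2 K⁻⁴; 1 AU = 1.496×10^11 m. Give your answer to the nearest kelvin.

102 kelvin

Orbital distance: d = 5.77 AU = 8.632×10^11 m.
Flux at the orbit: S = L/(4πd²) = 2.99×10^26/(4π·(8.63×10^11)²) = 31.93 W m^-2.
Effective emission temperature (TOA balance): σT_e⁴ = S(1−α)/4 = 4.064 W m^-2 → T_e = 92.01 K.
The surface balance (absorbed SW + ε·downward IR = σT_s⁴) with T_a⁴ = T_s⁴/2 reduces to T_s = T_e·[2/(2−ε)]^¼ = 102.2 K.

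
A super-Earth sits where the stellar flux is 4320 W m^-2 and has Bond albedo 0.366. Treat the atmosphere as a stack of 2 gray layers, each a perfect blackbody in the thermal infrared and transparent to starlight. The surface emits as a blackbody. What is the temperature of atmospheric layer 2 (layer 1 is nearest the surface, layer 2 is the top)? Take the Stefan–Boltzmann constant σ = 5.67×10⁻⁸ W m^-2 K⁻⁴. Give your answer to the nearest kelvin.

331 kelvin

OLR = S(1−α)/4 = 684.7 W m^-2; the top layer radiates at T_e = 331.5 K.
In the N-layer model, layer k (counted from the surface) has T_k = (N+1−k)^(1/4)·T_e.
With k = 2: T_2 = (2+1−2)^¼·331.5 K = 331.5 K.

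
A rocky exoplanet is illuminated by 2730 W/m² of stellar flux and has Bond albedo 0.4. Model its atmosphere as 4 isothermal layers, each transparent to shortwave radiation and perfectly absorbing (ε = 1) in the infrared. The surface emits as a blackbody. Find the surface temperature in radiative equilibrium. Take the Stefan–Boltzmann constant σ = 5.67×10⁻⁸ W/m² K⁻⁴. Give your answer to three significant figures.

Top-of-atmosphere balance: σT_e⁴ = S(1−α)/4 = 409.5 W/m² → T_e = 291.5 K.
With N = 4 opaque layers, T_s = (N+1)^(1/4)·T_e = 5^(1/4)·291.5 = 435.9 K.

436 K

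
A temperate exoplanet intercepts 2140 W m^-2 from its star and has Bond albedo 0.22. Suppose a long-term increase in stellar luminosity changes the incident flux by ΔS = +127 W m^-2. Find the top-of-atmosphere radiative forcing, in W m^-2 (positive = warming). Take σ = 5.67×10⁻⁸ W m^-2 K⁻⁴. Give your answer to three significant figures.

24.8 W m^-2

ΔF = Δ[S(1−α)]/4 = (1−0.22)·+127/4 = 24.77 W m^-2.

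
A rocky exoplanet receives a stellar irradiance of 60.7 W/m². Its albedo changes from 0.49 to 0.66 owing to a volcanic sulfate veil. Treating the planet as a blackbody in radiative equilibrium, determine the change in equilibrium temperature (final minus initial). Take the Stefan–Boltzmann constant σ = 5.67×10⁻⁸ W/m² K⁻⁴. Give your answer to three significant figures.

-10.4 K

Initial: T₁ = [S(1−0.49)/(4σ)]^(1/4) = 108.1 K.
After:  T₂ = [60.70·0.34/(4σ)]^(1/4) = 97.67 K.
ΔT = T₂ − T₁ = -10.42 K.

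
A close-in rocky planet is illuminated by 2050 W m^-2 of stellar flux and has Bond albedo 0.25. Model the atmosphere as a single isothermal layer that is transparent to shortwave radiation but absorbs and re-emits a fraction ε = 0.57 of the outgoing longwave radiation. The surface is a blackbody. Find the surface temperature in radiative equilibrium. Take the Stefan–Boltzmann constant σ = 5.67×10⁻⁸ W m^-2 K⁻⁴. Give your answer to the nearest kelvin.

312 K

The planet radiates to space at T_e = [S(1−α)/(4σ)]^(1/4) = 286.9 K.
Surface balance with a leaky layer gives σT_s⁴ = σT_e⁴·2/(2−ε), so T_s = T_e·[2/(2−0.57)]^(1/4) = 312.0 K.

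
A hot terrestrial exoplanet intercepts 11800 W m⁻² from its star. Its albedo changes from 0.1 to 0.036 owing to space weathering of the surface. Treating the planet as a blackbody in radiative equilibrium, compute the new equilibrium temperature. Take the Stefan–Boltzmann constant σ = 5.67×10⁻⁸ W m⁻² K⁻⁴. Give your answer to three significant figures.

New equilibrium: T₂ = [(1−0.036)·11800/(4σ)]^(1/4) = 473.2 K.

473 K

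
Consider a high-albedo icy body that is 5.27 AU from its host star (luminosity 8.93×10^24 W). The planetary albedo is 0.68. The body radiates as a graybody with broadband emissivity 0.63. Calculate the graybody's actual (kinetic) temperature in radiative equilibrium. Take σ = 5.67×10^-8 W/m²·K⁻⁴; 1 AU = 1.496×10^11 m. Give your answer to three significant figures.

Orbital distance: d = 5.27 AU = 7.884×10^11 m.
Spreading L over a sphere of radius d: S = 8.93×10^24/(4π·7.88×10^11²) = 1.143 W/m².
Averaging over the sphere, the absorbed flux is S(1−α)/4 = 0.09146 W/m².
Radiative balance εσT⁴ = 0.09146 gives T = [0.09146/(0.63·σ)]^(1/4) = 40.00 K.

40.0 kelvin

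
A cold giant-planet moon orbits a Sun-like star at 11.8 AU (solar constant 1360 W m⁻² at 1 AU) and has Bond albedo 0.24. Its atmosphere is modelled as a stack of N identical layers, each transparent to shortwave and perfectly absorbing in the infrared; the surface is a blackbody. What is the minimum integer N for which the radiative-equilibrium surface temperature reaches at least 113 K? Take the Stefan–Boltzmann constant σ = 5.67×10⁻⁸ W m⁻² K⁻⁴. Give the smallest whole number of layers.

4

By the inverse-square law, S = 1360/11.8² = 9.767 W m⁻².
Top-of-atmosphere balance: σT_e⁴ = S(1−α)/4 = 1.856 W m⁻² → T_e = 75.64 K.
Since T_s⁴ = (N+1)T_e⁴, we need N ≥ (T_s/T_e)⁴ − 1 = 3.982.
The minimum whole number is N = 4.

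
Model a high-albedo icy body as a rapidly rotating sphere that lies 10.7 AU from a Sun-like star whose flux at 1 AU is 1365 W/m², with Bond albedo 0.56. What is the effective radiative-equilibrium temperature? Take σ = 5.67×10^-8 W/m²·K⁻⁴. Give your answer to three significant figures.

By the inverse-square law, S = 1365/10.7² = 11.92 W/m².
Averaging over the sphere, the absorbed flux is S(1−α)/4 = 1.311 W/m².
In equilibrium σT⁴ equals this, so T = 69.35 K.

69.3 K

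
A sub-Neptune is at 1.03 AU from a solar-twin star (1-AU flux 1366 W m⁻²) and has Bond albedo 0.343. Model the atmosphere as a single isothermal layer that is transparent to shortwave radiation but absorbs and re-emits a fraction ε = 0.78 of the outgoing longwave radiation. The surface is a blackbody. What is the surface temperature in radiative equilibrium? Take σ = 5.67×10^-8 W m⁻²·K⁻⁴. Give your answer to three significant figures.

280 kelvin

Irradiance scales as 1/d², so S = 1366 W m⁻² × (1/1.03)² = 1288 W m⁻².
The planet radiates to space at T_e = [S(1−α)/(4σ)]^(1/4) = 247.1 K.
The surface balance (absorbed SW + ε·downward IR = σT_s⁴) with T_a⁴ = T_s⁴/2 reduces to T_s = T_e·[2/(2−ε)]^¼ = 279.6 K.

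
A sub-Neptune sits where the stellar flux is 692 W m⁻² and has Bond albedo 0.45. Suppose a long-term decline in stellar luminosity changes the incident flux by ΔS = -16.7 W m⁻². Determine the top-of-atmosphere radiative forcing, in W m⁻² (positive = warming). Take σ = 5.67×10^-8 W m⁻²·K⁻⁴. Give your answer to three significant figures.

-2.30 W m⁻²

Only a fraction (1−α) is absorbed and it's spread over 4πR², so ΔF = (1−α)ΔS/4 = -2.296 W m⁻².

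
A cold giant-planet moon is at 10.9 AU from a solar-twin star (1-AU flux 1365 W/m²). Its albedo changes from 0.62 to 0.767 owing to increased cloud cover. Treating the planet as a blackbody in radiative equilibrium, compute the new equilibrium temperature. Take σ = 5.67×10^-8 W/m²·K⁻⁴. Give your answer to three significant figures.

By the inverse-square law, S = 1365/10.9² = 11.49 W/m².
With the new albedo, S(1−α₂)/4 = 0.6692 W/m², so T₂ = 58.61 K.

58.6 K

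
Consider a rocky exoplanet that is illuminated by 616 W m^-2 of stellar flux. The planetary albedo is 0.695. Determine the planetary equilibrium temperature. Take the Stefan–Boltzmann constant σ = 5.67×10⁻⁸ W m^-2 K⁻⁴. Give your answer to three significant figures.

Absorbed flux (global mean): S(1−α)/4 = 616.0·0.305/4 = 46.97 W m^-2.
Set σT⁴ = 46.97 → T = (46.97/σ)^(1/4) = 169.7 K.

170 K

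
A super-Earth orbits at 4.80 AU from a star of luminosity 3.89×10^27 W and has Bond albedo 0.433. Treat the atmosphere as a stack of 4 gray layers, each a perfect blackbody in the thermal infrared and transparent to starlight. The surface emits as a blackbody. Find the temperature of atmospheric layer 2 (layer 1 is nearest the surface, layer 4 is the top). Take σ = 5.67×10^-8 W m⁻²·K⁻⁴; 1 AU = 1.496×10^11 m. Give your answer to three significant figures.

259 K

Orbital distance: d = 4.80 AU = 7.181×10^11 m.
S = L/(4πd²) = 600.3 W m⁻².
OLR = S(1−α)/4 = 85.10 W m⁻²; the top layer radiates at T_e = 196.8 K.
In the N-layer model, layer k (counted from the surface) has T_k = (N+1−k)^(1/4)·T_e.
With k = 2: T_2 = (4+1−2)^¼·196.8 K = 259.0 K.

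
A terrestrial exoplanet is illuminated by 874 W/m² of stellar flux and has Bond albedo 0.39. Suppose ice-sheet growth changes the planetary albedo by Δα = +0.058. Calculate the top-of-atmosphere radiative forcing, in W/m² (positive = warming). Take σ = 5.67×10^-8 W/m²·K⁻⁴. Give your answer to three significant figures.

TOA radiative forcing: ΔF = −S·Δα/4 = −874.0·(+0.058)/4 = -12.67 W/m².

-12.7 W/m²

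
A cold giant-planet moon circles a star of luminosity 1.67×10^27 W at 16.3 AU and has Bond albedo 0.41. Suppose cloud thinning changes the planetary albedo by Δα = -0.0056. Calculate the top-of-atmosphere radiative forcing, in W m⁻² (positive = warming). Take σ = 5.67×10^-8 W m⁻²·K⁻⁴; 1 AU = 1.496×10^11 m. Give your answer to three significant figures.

Orbital distance: d = 16.3 AU = 2.438×10^12 m.
S = L/(4πd²) = 22.35 W m⁻².
The change in absorbed flux is Δ[S(1−α)/4] = −SΔα/4 = 0.03129 W m⁻².

0.0313 W m⁻²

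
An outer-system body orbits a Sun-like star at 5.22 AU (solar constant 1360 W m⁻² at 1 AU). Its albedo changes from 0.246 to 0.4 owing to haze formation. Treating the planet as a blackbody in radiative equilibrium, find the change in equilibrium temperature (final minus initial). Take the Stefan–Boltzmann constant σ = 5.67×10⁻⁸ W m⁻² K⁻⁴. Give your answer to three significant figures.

-6.30 K

By the inverse-square law, S = 1360/5.22² = 49.91 W m⁻².
With α = 0.246, T₁ = 113.5 K.
After:  T₂ = [49.91·0.6/(4σ)]^(1/4) = 107.2 K.
Change: 107.2 − 113.5 = -6.301 K.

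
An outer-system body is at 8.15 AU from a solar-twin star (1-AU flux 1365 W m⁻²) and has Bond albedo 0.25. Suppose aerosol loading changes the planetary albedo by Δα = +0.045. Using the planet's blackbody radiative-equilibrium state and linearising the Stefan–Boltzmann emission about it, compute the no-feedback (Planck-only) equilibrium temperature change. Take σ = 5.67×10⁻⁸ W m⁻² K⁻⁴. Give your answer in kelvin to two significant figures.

Irradiance scales as 1/d², so S = 1365 W m⁻² × (1/8.15)² = 20.55 W m⁻².
The baseline emission temperature is T_e = 90.79 K.
TOA radiative forcing: ΔF = −S·Δα/4 = −20.55·(+0.045)/4 = -0.2312 W m⁻².
The Planck feedback parameter is 4σT_e³ = 0.1698 W m⁻²/K.
ΔT₀ = ΔF/λ_P = -0.2312/0.1698 = -1.36 K.

-1.4 K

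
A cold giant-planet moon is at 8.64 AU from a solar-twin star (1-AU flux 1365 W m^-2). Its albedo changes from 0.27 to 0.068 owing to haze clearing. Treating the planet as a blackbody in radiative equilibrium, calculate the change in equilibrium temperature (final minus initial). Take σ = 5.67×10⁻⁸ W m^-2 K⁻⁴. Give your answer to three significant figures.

Flux at the orbit: S = 1365/(8.64)² = 18.29 W m^-2.
Initial: T₁ = [S(1−0.27)/(4σ)]^(1/4) = 87.59 K.
With α = 0.068, T₂ = 93.10 K.
ΔT = T₂ − T₁ = 5.516 K.

5.52 kelvin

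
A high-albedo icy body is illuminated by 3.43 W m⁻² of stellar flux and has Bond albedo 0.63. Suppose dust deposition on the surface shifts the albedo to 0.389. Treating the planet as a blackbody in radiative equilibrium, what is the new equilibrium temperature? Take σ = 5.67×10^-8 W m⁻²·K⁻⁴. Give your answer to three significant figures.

55.1 K

T₂ = [S(1−α₂)/(4σ)]^(1/4) = [3.430·0.611/(4σ)]^(1/4) = 55.13 K.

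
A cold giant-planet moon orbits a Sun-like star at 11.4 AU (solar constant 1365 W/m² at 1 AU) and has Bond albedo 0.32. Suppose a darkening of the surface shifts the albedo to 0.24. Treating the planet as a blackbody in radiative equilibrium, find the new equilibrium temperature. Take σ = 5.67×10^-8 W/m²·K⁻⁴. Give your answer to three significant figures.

Flux at the orbit: S = 1365/(11.4)² = 10.50 W/m².
T₂ = [S(1−α₂)/(4σ)]^(1/4) = [10.50·0.76/(4σ)]^(1/4) = 77.02 K.

77.0 kelvin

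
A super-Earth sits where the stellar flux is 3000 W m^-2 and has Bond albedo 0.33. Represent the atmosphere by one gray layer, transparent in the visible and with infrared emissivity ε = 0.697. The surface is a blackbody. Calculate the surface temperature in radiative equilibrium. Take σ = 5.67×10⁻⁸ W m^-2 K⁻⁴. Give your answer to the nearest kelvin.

Effective emission temperature (TOA balance): σT_e⁴ = S(1−α)/4 = 502.5 W m^-2 → T_e = 306.8 K.
For a single slab of emissivity ε, T_s⁴ = 2T_e⁴/(2−ε); thus T_s = 306.8·(1.535)^(1/4) = 341.5 K.

342 K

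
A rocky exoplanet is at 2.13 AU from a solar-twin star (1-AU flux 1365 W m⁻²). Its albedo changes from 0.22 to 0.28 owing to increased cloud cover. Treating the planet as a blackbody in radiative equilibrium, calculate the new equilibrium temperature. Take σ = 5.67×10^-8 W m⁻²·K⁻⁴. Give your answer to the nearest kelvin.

Flux at the orbit: S = 1365/(2.13)² = 300.9 W m⁻².
T₂ = [S(1−α₂)/(4σ)]^(1/4) = [300.9·0.72/(4σ)]^(1/4) = 175.8 K.

176 K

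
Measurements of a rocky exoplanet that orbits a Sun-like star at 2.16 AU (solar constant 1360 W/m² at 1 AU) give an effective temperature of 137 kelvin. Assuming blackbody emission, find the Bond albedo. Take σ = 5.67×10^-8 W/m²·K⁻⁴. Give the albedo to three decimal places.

0.726

Flux at the orbit: S = 1360/(2.16)² = 291.5 W/m².
Rearranging the radiative balance, α = 1 − 4σT⁴/S.
4σT⁴ = 4·5.67×10⁻⁸·(137)⁴ = 79.90 W/m².
1−α = 79.90/291.5 = 0.2741, so α = 0.7259.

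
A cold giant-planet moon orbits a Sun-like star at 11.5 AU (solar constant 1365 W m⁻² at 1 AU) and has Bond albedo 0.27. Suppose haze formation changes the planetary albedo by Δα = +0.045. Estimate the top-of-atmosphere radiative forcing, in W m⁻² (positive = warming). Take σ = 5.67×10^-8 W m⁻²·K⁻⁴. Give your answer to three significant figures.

By the inverse-square law, S = 1365/11.5² = 10.32 W m⁻².
ΔF = −(S/4)Δα = −(10.32/4)×(+0.045) = -0.1161 W m⁻².

-0.116 W m⁻²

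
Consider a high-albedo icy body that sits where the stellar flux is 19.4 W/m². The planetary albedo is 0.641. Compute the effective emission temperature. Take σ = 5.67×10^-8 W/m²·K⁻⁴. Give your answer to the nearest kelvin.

The planet absorbs (1−α)S over its disc πR² and re-emits over 4πR², so the mean absorbed flux is (1−0.641)·19.40/4 = 1.741 W/m².
In equilibrium σT⁴ equals this, so T = 74.44 K.

74 kelvin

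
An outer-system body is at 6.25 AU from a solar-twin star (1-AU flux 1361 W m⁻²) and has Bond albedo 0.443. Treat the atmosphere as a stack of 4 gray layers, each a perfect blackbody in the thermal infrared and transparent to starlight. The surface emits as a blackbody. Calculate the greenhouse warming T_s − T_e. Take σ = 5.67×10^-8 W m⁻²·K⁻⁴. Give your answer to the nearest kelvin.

48 kelvin

Irradiance scales as 1/d², so S = 1361 W m⁻² × (1/6.25)² = 34.84 W m⁻².
The effective emission temperature is T_e = [S(1−α)/(4σ)]^¼ = 96.18 K.
T_s = (N+1)^(1/4)·T_e = 143.8 K.
Warming: T_s − T_e = 47.64 K.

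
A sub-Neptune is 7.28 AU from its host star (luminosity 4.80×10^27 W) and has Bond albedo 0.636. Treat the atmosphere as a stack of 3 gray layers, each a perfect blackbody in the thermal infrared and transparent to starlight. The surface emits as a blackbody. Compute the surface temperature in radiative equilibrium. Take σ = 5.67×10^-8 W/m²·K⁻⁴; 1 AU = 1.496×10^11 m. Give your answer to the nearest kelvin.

213 K

d = 7.28 × 1.496×10^11 m = 1.089×10^12 m.
S = L/(4πd²) = 322.0 W/m².
Top-of-atmosphere balance: σT_e⁴ = S(1−α)/4 = 29.31 W/m² → T_e = 150.8 K.
For an N-layer opaque stack, T_s⁴ = (N+1)T_e⁴, hence T_s = (4)^(1/4)×150.8 K = 213.2 K.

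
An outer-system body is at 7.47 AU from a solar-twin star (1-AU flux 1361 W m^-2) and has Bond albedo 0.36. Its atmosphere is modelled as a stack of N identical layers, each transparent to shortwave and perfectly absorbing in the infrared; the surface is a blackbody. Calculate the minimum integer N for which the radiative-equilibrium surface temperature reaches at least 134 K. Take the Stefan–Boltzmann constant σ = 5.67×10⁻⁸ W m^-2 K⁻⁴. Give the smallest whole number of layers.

Flux at the orbit: S = 1361/(7.47)² = 24.39 W m^-2.
Top-of-atmosphere balance: σT_e⁴ = S(1−α)/4 = 3.902 W m^-2 → T_e = 91.08 K.
T_s = (N+1)^(1/4)·T_e ≥ 134 K requires N+1 ≥ (T_s/T_e)⁴ = (134/91.08)⁴ = 4.685.
Rounding up, N = 4.

4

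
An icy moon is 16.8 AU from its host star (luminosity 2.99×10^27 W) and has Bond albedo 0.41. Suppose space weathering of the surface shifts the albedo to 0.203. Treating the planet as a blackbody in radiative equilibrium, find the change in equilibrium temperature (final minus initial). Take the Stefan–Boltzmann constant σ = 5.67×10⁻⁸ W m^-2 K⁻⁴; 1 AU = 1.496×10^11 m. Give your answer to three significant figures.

7.77 K

d = 16.8 × 1.496×10^11 m = 2.513×10^12 m.
S = L/(4πd²) = 37.67 W m^-2.
Before: T₁ = [37.67·0.59/(4σ)]^(1/4) = 99.49 K.
Final:   T₂ = [S(1−0.203)/(4σ)]^(1/4) = 107.3 K.
Change: 107.3 − 99.49 = 7.769 K.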